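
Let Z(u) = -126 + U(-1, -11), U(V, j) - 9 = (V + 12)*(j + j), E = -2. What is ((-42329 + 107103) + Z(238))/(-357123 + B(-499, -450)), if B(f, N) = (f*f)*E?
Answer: -12883/171025 ≈ -0.075328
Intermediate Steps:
U(V, j) = 9 + 2*j*(12 + V) (U(V, j) = 9 + (V + 12)*(j + j) = 9 + (12 + V)*(2*j) = 9 + 2*j*(12 + V))
Z(u) = -359 (Z(u) = -126 + (9 + 24*(-11) + 2*(-1)*(-11)) = -126 + (9 - 264 + 22) = -126 - 233 = -359)
B(f, N) = -2*f**2 (B(f, N) = (f*f)*(-2) = f**2*(-2) = -2*f**2)
((-42329 + 107103) + Z(238))/(-357123 + B(-499, -450)) = ((-42329 + 107103) - 359)/(-357123 - 2*(-499)**2) = (64774 - 359)/(-357123 - 2*249001) = 64415/(-357123 - 498002) = 64415/(-855125) = 64415*(-1/855125) = -12883/171025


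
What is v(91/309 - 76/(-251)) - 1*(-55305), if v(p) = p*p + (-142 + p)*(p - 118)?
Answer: 432545762575091/6015398481 ≈ 71906.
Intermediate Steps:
v(p) = p² + (-142 + p)*(-118 + p)
v(91/309 - 76/(-251)) - 1*(-55305) = (16756 - 260*(91/309 - 76/(-251)) + 2*(91/309 - 76/(-251))²) - 1*(-55305) = (16756 - 260*(91*(1/309) - 76*(-1/251)) + 2*(91*(1/309) - 76*(-1/251))²) + 55305 = (16756 - 260*(91/309 + 76/251) + 2*(91/309 + 76/251)²) + 55305 = (16756 - 260*46325/77559 + 2*(46325/77559)²) + 55305 = (16756 - 12044500/77559 + 2*(2146005625/6015398481)) + 55305 = (16756 - 12044500/77559 + 4292011250/6015398481) + 55305 = 99864149583386/6015398481 + 55305 = 432545762575091/6015398481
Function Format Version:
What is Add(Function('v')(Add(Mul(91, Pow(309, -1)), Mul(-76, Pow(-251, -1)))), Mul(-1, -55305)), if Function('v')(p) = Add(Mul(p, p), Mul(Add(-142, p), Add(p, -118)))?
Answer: Rational(432545762575091, 6015398481) ≈ 71906.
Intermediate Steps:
Function('v')(p) = Add(Pow(p, 2), Mul(Add(-142, p), Add(-118, p)))
Add(Function('v')(Add(Mul(91, Pow(309, -1)), Mul(-76, Pow(-251, -1)))), Mul(-1, -55305)) = Add(Add(16756, Mul(-260, Add(Mul(91, Pow(309, -1)), Mul(-76, Pow(-251, -1)))), Mul(2, Pow(Add(Mul(91, Pow(309, -1)), Mul(-76, Pow(-251, -1))), 2))), Mul(-1, -55305)) = Add(Add(16756, Mul(-260, Add(Mul(91, Rational(1, 309)), Mul(-76, Rational(-1, 251)))), Mul(2, Pow(Add(Mul(91, Rational(1, 309)), Mul(-76, Rational(-1, 251))), 2))), 55305) = Add(Add(16756, Mul(-260, Add(Rational(91, 309), Rational(76, 251))), Mul(2, Pow(Add(Rational(91, 309), Rational(76, 251)), 2))), 55305) = Add(Add(16756, Mul(-260, Rational(46325, 77559)), Mul(2, Pow(Rational(46325, 77559), 2))), 55305) = Add(Add(16756, Rational(-12044500, 77559), Mul(2, Rational(2146005625, 6015398481))), 55305) = Add(Add(16756, Rational(-12044500, 77559), Rational(4292011250, 6015398481)), 55305) = Add(Rational(99864149583386, 6015398481), 55305) = Rational(432545762575091, 6015398481)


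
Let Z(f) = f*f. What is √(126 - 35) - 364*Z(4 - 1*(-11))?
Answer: -81900 + √91 ≈ -81891.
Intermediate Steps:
Z(f) = f²
√(126 - 35) - 364*Z(4 - 1*(-11)) = √(126 - 35) - 364*(4 - 1*(-11))² = √91 - 364*(4 + 11)² = √91 - 364*15² = √91 - 364*225 = √91 - 81900 = -81900 + √91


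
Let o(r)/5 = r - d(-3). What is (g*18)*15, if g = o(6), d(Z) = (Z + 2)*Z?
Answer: 4050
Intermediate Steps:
d(Z) = Z*(2 + Z) (d(Z) = (2 + Z)*Z = Z*(2 + Z))
o(r) = -15 + 5*r (o(r) = 5*(r - (-3)*(2 - 3)) = 5*(r - (-3)*(-1)) = 5*(r - 1*3) = 5*(r - 3) = 5*(-3 + r) = -15 + 5*r)
g = 15 (g = -15 + 5*6 = -15 + 30 = 15)
(g*18)*15 = (15*18)*15 = 270*15 = 4050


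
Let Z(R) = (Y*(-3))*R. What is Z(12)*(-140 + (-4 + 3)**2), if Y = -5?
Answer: -25020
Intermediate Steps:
Z(R) = 15*R (Z(R) = (-5*(-3))*R = 15*R)
Z(12)*(-140 + (-4 + 3)**2) = (15*12)*(-140 + (-4 + 3)**2) = 180*(-140 + (-1)**2) = 180*(-140 + 1) = 180*(-139) = -25020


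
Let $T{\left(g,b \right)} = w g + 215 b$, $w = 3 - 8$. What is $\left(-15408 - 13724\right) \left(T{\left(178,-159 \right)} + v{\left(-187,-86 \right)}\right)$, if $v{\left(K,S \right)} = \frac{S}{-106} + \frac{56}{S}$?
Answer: $\frac{2328682733920}{2279} \approx 1.0218 \cdot 10^{9}$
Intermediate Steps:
$w = -5$ ($w = 3 - 8 = -5$)
$v{\left(K,S \right)} = \frac{56}{S} - \frac{S}{106}$ ($v{\left(K,S \right)} = S \left(- \frac{1}{106}\right) + \frac{56}{S} = - \frac{S}{106} + \frac{56}{S} = \frac{56}{S} - \frac{S}{106}$)
$T{\left(g,b \right)} = - 5 g + 215 b$
$\left(-15408 - 13724\right) \left(T{\left(178,-159 \right)} + v{\left(-187,-86 \right)}\right) = \left(-15408 - 13724\right) \left(\left(\left(-5\right) 178 + 215 \left(-159\right)\right) + \left(\frac{56}{-86} - - \frac{43}{53}\right)\right) = - 29132 \left(\left(-890 - 34185\right) + \left(56 \left(- \frac{1}{86}\right) + \frac{43}{53}\right)\right) = - 29132 \left(-35075 + \left(- \frac{28}{43} + \frac{43}{53}\right)\right) = - 29132 \left(-35075 + \frac{365}{2279}\right) = \left(-29132\right) \left(- \frac{79935560}{2279}\right) = \frac{2328682733920}{2279}$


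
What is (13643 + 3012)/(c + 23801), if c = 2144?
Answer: 3331/5189 ≈ 0.64193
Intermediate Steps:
(13643 + 3012)/(c + 23801) = (13643 + 3012)/(2144 + 23801) = 16655/25945 = 16655*(1/25945) = 3331/5189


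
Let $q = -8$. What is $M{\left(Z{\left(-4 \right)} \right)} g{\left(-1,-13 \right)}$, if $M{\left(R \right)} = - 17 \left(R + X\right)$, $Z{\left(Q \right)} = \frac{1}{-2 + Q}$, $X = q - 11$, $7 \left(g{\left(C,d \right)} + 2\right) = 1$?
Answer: $- \frac{25415}{42} \approx -605.12$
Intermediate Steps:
$g{\left(C,d \right)} = - \frac{13}{7}$ ($g{\left(C,d \right)} = -2 + \frac{1}{7} \cdot 1 = -2 + \frac{1}{7} = - \frac{13}{7}$)
$X = -19$ ($X = -8 - 11 = -19$)
$M{\left(R \right)} = 323 - 17 R$ ($M{\left(R \right)} = - 17 \left(R - 19\right) = - 17 \left(-19 + R\right) = 323 - 17 R$)
$M{\left(Z{\left(-4 \right)} \right)} g{\left(-1,-13 \right)} = \left(323 - \frac{17}{-2 - 4}\right) \left(- \frac{13}{7}\right) = \left(323 - \frac{17}{-6}\right) \left(- \frac{13}{7}\right) = \left(323 - - \frac{17}{6}\right) \left(- \frac{13}{7}\right) = \left(323 + \frac{17}{6}\right) \left(- \frac{13}{7}\right) = \frac{1955}{6} \left(- \frac{13}{7}\right) = - \frac{25415}{42}$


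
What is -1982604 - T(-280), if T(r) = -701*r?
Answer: -2178884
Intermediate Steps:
-1982604 - T(-280) = -1982604 - (-701)*(-280) = -1982604 - 1*196280 = -1982604 - 196280 = -2178884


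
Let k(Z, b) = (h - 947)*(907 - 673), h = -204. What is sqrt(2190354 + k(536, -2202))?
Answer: 2*sqrt(480255) ≈ 1386.0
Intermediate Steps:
k(Z, b) = -269334 (k(Z, b) = (-204 - 947)*(907 - 673) = -1151*234 = -269334)
sqrt(2190354 + k(536, -2202)) = sqrt(2190354 - 269334) = sqrt(1921020) = 2*sqrt(480255)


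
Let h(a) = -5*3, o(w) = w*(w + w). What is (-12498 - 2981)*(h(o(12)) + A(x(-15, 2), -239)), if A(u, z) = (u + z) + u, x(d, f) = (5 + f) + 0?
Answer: 3714960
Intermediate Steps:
x(d, f) = 5 + f
A(u, z) = z + 2*u
o(w) = 2*w² (o(w) = w*(2*w) = 2*w²)
h(a) = -15
(-12498 - 2981)*(h(o(12)) + A(x(-15, 2), -239)) = (-12498 - 2981)*(-15 + (-239 + 2*(5 + 2))) = -15479*(-15 + (-239 + 2*7)) = -15479*(-15 + (-239 + 14)) = -15479*(-15 - 225) = -15479*(-240) = 3714960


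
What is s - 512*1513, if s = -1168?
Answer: -775824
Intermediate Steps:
s - 512*1513 = -1168 - 512*1513 = -1168 - 774656 = -775824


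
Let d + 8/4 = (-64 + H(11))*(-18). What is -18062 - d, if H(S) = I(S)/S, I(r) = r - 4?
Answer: -211206/11 ≈ -19201.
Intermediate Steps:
I(r) = -4 + r
H(S) = (-4 + S)/S
d = 12524/11 (d = -2 + (-64 + (-4 + 11)/11)*(-18) = -2 + (-64 + (1/11)*7)*(-18) = -2 + (-64 + 7/11)*(-18) = -2 - 697/11*(-18) = -2 + 12546/11 = 12524/11 ≈ 1138.5)
-18062 - d = -18062 - 1*12524/11 = -18062 - 12524/11 = -211206/11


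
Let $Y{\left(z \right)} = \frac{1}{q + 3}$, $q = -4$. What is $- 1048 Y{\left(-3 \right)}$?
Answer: $1048$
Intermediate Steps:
$Y{\left(z \right)} = -1$ ($Y{\left(z \right)} = \frac{1}{-4 + 3} = \frac{1}{-1} = -1$)
$- 1048 Y{\left(-3 \right)} = \left(-1048\right) \left(-1\right) = 1048$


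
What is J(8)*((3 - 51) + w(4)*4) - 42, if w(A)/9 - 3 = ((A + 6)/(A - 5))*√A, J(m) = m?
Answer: -5322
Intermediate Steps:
w(A) = 27 + 9*√A*(6 + A)/(-5 + A) (w(A) = 27 + 9*(((A + 6)/(A - 5))*√A) = 27 + 9*(((6 + A)/(-5 + A))*√A) = 27 + 9*(√A*(6 + A)/(-5 + A)) = 27 + 9*√A*(6 + A)/(-5 + A))
J(8)*((3 - 51) + w(4)*4) - 42 = 8*((3 - 51) + (9*(-15 + 4^(3/2) + 3*4 + 6*√4)/(-5 + 4))*4) - 42 = 8*(-48 + (9*(-15 + 8 + 12 + 6*2)/(-1))*4) - 42 = 8*(-48 + (9*(-1)*(-15 + 8 + 12 + 12))*4) - 42 = 8*(-48 + (9*(-1)*17)*4) - 42 = 8*(-48 - 153*4) - 42 = 8*(-48 - 612) - 42 = 8*(-660) - 42 = -5280 - 42 = -5322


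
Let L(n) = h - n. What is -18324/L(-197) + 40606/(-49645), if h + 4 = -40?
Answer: -101767522/843965 ≈ -120.58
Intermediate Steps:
h = -44 (h = -4 - 40 = -44)
L(n) = -44 - n
-18324/L(-197) + 40606/(-49645) = -18324/(-44 - 1*(-197)) + 40606/(-49645) = -18324/(-44 + 197) + 40606*(-1/49645) = -18324/153 - 40606/49645 = -18324*1/153 - 40606/49645 = -2036/17 - 40606/49645 = -101767522/843965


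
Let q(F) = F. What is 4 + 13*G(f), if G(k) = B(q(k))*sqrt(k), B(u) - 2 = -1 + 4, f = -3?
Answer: 4 + 65*I*sqrt(3) ≈ 4.0 + 112.58*I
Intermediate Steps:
B(u) = 5 (B(u) = 2 + (-1 + 4) = 2 + 3 = 5)
G(k) = 5*sqrt(k)
4 + 13*G(f) = 4 + 13*(5*sqrt(-3)) = 4 + 13*(5*(I*sqrt(3))) = 4 + 13*(5*I*sqrt(3)) = 4 + 65*I*sqrt(3)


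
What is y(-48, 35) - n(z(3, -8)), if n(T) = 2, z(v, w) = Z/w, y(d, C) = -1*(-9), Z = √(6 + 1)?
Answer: 7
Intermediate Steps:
Z = √7 ≈ 2.6458
y(d, C) = 9
z(v, w) = √7/w
y(-48, 35) - n(z(3, -8)) = 9 - 1*2 = 9 - 2 = 7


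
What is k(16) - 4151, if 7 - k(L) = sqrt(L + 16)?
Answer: -4144 - 4*sqrt(2) ≈ -4149.7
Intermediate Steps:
k(L) = 7 - sqrt(16 + L) (k(L) = 7 - sqrt(L + 16) = 7 - sqrt(16 + L))
k(16) - 4151 = (7 - sqrt(16 + 16)) - 4151 = (7 - sqrt(32)) - 4151 = (7 - 4*sqrt(2)) - 4151 = -4144 - 4*sqrt(2)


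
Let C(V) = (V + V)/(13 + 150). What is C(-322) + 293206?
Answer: 47791934/163 ≈ 2.9320e+5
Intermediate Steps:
C(V) = 2*V/163 (C(V) = (2*V)/163 = (2*V)*(1/163) = 2*V/163)
C(-322) + 293206 = (2/163)*(-322) + 293206 = -644/163 + 293206 = 47791934/163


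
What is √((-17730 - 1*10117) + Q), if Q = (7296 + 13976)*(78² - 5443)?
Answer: 3*√1511945 ≈ 3688.8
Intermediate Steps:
Q = 13635352 (Q = 21272*(6084 - 5443) = 21272*641 = 13635352)
√((-17730 - 1*10117) + Q) = √((-17730 - 1*10117) + 13635352) = √((-17730 - 10117) + 13635352) = √(-27847 + 13635352) = √13607505 = 3*√1511945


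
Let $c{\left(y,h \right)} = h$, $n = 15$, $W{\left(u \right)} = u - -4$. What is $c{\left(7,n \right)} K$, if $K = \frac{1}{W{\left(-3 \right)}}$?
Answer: $15$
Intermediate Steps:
$W{\left(u \right)} = 4 + u$ ($W{\left(u \right)} = u + 4 = 4 + u$)
$K = 1$ ($K = \frac{1}{4 - 3} = 1^{-1} = 1$)
$c{\left(7,n \right)} K = 15 \cdot 1 = 15$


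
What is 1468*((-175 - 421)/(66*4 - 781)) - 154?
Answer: 795310/517 ≈ 1538.3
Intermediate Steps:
1468*((-175 - 421)/(66*4 - 781)) - 154 = 1468*(-596/(264 - 781)) - 154 = 1468*(-596/(-517)) - 154 = 1468*(-596*(-1/517)) - 154 = 1468*(596/517) - 154 = 874928/517 - 154 = 795310/517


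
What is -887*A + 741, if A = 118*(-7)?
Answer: 733403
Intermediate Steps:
A = -826
-887*A + 741 = -887*(-826) + 741 = 732662 + 741 = 733403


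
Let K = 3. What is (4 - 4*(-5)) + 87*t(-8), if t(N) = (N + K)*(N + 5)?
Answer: 1329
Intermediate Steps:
t(N) = (3 + N)*(5 + N) (t(N) = (N + 3)*(N + 5) = (3 + N)*(5 + N))
(4 - 4*(-5)) + 87*t(-8) = (4 - 4*(-5)) + 87*(15 + (-8)**2 + 8*(-8)) = (4 + 20) + 87*(15 + 64 - 64) = 24 + 87*15 = 24 + 1305 = 1329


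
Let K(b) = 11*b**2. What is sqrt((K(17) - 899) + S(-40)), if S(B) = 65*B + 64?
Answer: 16*I ≈ 16.0*I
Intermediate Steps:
S(B) = 64 + 65*B
sqrt((K(17) - 899) + S(-40)) = sqrt((11*17**2 - 899) + (64 + 65*(-40))) = sqrt((11*289 - 899) + (64 - 2600)) = sqrt((3179 - 899) - 2536) = sqrt(2280 - 2536) = sqrt(-256) = 16*I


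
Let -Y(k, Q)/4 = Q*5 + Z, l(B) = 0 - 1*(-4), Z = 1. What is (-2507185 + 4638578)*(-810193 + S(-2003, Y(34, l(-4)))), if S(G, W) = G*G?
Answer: 6824328209688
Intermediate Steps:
l(B) = 4 (l(B) = 0 + 4 = 4)
Y(k, Q) = -4 - 20*Q (Y(k, Q) = -4*(Q*5 + 1) = -4*(5*Q + 1) = -4*(1 + 5*Q) = -4 - 20*Q)
S(G, W) = G**2
(-2507185 + 4638578)*(-810193 + S(-2003, Y(34, l(-4)))) = (-2507185 + 4638578)*(-810193 + (-2003)**2) = 2131393*(-810193 + 4012009) = 2131393*3201816 = 6824328209688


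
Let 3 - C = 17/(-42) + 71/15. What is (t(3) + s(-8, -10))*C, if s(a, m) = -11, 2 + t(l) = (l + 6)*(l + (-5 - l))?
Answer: 2697/35 ≈ 77.057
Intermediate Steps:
t(l) = -32 - 5*l (t(l) = -2 + (l + 6)*(l + (-5 - l)) = -2 + (6 + l)*(-5) = -2 + (-30 - 5*l) = -32 - 5*l)
C = -93/70 (C = 3 - (17/(-42) + 71/15) = 3 - (17*(-1/42) + 71*(1/15)) = 3 - (-17/42 + 71/15) = 3 - 1*303/70 = 3 - 303/70 = -93/70 ≈ -1.3286)
(t(3) + s(-8, -10))*C = ((-32 - 5*3) - 11)*(-93/70) = ((-32 - 15) - 11)*(-93/70) = (-47 - 11)*(-93/70) = -58*(-93/70) = 2697/35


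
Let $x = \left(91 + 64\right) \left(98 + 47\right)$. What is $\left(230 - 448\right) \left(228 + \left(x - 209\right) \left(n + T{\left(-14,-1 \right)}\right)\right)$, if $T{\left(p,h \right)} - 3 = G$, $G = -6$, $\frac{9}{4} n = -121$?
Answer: $275548948$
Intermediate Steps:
$n = - \frac{484}{9}$ ($n = \frac{4}{9} \left(-121\right) = - \frac{484}{9} \approx -53.778$)
$T{\left(p,h \right)} = -3$ ($T{\left(p,h \right)} = 3 - 6 = -3$)
$x = 22475$ ($x = 155 \cdot 145 = 22475$)
$\left(230 - 448\right) \left(228 + \left(x - 209\right) \left(n + T{\left(-14,-1 \right)}\right)\right) = \left(230 - 448\right) \left(228 + \left(22475 - 209\right) \left(- \frac{484}{9} - 3\right)\right) = - 218 \left(228 + 22266 \left(- \frac{511}{9}\right)\right) = - 218 \left(228 - 1264214\right) = \left(-218\right) \left(-1263986\right) = 275548948$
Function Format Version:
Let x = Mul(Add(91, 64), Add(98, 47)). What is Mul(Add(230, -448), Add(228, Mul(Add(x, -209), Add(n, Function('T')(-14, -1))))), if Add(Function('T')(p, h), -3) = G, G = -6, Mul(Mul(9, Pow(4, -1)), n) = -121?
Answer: 275548948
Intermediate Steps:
n = Rational(-484, 9) (n = Mul(Rational(4, 9), -121) = Rational(-484, 9) ≈ -53.778)
Function('T')(p, h) = -3 (Function('T')(p, h) = Add(3, -6) = -3)
x = 22475 (x = Mul(155, 145) = 22475)
Mul(Add(230, -448), Add(228, Mul(Add(x, -209), Add(n, Function('T')(-14, -1))))) = Mul(Add(230, -448), Add(228, Mul(Add(22475, -209), Add(Rational(-484, 9), -3)))) = Mul(-218, Add(228, Mul(22266, Rational(-511, 9)))) = Mul(-218, Add(228, -1264214)) = Mul(-218, -1263986) = 275548948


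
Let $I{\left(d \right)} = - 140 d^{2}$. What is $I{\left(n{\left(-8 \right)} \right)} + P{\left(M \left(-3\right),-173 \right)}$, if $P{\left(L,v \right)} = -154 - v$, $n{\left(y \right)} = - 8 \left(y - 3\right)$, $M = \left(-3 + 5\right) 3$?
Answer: $-1084141$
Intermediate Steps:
$M = 6$ ($M = 2 \cdot 3 = 6$)
$n{\left(y \right)} = 24 - 8 y$ ($n{\left(y \right)} = - 8 \left(-3 + y\right) = 24 - 8 y$)
$I{\left(n{\left(-8 \right)} \right)} + P{\left(M \left(-3\right),-173 \right)} = - 140 \left(24 - -64\right)^{2} - -19 = - 140 \left(24 + 64\right)^{2} + \left(-154 + 173\right) = - 140 \cdot 88^{2} + 19 = \left(-140\right) 7744 + 19 = -1084160 + 19 = -1084141$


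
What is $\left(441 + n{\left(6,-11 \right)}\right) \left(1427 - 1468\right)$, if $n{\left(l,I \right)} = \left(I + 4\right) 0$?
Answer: $-18081$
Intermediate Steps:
$n{\left(l,I \right)} = 0$ ($n{\left(l,I \right)} = \left(4 + I\right) 0 = 0$)
$\left(441 + n{\left(6,-11 \right)}\right) \left(1427 - 1468\right) = \left(441 + 0\right) \left(1427 - 1468\right) = 441 \left(-41\right) = -18081$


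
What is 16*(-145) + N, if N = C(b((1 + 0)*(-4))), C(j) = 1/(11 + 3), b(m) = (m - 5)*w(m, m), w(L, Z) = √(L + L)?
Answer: -32479/14 ≈ -2319.9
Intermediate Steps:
w(L, Z) = √2*√L (w(L, Z) = √(2*L) = √2*√L)
b(m) = √2*√m*(-5 + m) (b(m) = (m - 5)*(√2*√m) = (-5 + m)*(√2*√m) = √2*√m*(-5 + m))
C(j) = 1/14
N = 1/14 ≈ 0.071429
16*(-145) + N = 16*(-145) + 1/14 = -2320 + 1/14 = -32479/14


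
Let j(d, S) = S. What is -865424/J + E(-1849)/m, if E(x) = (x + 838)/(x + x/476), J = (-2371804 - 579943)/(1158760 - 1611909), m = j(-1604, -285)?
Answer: -32858585398200928324/247319309898945 ≈ -1.3286e+5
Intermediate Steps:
m = -285
J = 2951747/453149 (J = -2951747/(-453149) = -2951747*(-1/453149) = 2951747/453149 ≈ 6.5139)
E(x) = 476*(838 + x)/(477*x) (E(x) = (838 + x)/(x + x*(1/476)) = (838 + x)/(x + x/476) = (838 + x)/((477*x/476)) = (838 + x)*(476/(477*x)) = 476*(838 + x)/(477*x))
-865424/J + E(-1849)/m = -865424/2951747/453149 + ((476/477)*(838 - 1849)/(-1849))/(-285) = -865424*453149/2951747 + ((476/477)*(-1/1849)*(-1011))*(-1/285) = -392166020176/2951747 + (160412/293991)*(-1/285) = -392166020176/2951747 - 160412/83787435 = -32858585398200928324/247319309898945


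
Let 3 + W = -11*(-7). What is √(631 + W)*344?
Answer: 344*√705 ≈ 9133.8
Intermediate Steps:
W = 74 (W = -3 - 11*(-7) = -3 + 77 = 74)
√(631 + W)*344 = √(631 + 74)*344 = √705*344 = 344*√705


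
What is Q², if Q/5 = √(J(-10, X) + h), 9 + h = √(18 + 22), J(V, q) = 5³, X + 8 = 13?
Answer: 2900 + 50*√10 ≈ 3058.1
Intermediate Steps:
X = 5 (X = -8 + 13 = 5)
J(V, q) = 125
h = -9 + 2*√10 (h = -9 + √(18 + 22) = -9 + √40 = -9 + 2*√10 ≈ -2.6754)
Q = 5*√(116 + 2*√10) (Q = 5*√(125 + (-9 + 2*√10)) = 5*√(116 + 2*√10) ≈ 55.300)
Q² = (5*√(116 + 2*√10))² = 2900 + 50*√10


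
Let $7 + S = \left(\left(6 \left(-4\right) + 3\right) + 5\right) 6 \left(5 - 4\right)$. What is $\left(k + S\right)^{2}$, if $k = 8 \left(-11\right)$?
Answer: $36481$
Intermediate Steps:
$k = -88$
$S = -103$ ($S = -7 + \left(\left(6 \left(-4\right) + 3\right) + 5\right) 6 \left(5 - 4\right) = -7 + \left(\left(-24 + 3\right) + 5\right) 6 \cdot 1 = -7 + \left(-21 + 5\right) 6 \cdot 1 = -7 + \left(-16\right) 6 \cdot 1 = -7 - 96 = -103$)
$\left(k + S\right)^{2} = \left(-88 - 103\right)^{2} = \left(-191\right)^{2} = 36481$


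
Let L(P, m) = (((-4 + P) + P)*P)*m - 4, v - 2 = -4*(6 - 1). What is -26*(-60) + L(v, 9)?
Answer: 8036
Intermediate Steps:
v = -18 (v = 2 - 4*(6 - 1) = 2 - 4*5 = 2 - 20 = -18)
L(P, m) = -4 + P*m*(-4 + 2*P) (L(P, m) = ((-4 + 2*P)*P)*m - 4 = (P*(-4 + 2*P))*m - 4 = P*m*(-4 + 2*P) - 4 = -4 + P*m*(-4 + 2*P))
-26*(-60) + L(v, 9) = -26*(-60) + (-4 - 4*(-18)*9 + 2*9*(-18)²) = 1560 + (-4 + 648 + 2*9*324) = 1560 + (-4 + 648 + 5832) = 1560 + 6476 = 8036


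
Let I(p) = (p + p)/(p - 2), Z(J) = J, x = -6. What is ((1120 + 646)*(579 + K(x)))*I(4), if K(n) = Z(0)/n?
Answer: 4090056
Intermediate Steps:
K(n) = 0 (K(n) = 0/n = 0)
I(p) = 2*p/(-2 + p) (I(p) = (2*p)/(-2 + p) = 2*p/(-2 + p))
((1120 + 646)*(579 + K(x)))*I(4) = ((1120 + 646)*(579 + 0))*(2*4/(-2 + 4)) = (1766*579)*(2*4/2) = 1022514*(2*4*(½)) = 1022514*4 = 4090056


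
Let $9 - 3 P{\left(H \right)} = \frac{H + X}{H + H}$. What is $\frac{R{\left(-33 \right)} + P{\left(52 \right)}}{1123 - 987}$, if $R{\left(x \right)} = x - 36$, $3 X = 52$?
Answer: $- \frac{149}{306} \approx -0.48693$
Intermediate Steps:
$X = \frac{52}{3}$ ($X = \frac{1}{3} \cdot 52 = \frac{52}{3} \approx 17.333$)
$R{\left(x \right)} = -36 + x$
$P{\left(H \right)} = 3 - \frac{\frac{52}{3} + H}{6 H}$ ($P{\left(H \right)} = 3 - \frac{\left(H + \frac{52}{3}\right) \frac{1}{H + H}}{3} = 3 - \frac{\left(\frac{52}{3} + H\right) \frac{1}{2 H}}{3} = 3 - \frac{\frac{1}{2} \frac{1}{H} \left(\frac{52}{3} + H\right)}{3} = 3 - \frac{\frac{52}{3} + H}{6 H}$)
$\frac{R{\left(-33 \right)} + P{\left(52 \right)}}{1123 - 987} = \frac{\left(-36 - 33\right) + \frac{-52 + 51 \cdot 52}{18 \cdot 52}}{1123 - 987} = \frac{-69 + \frac{1}{18} \cdot \frac{1}{52} \left(-52 + 2652\right)}{136} = \left(-69 + \frac{1}{18} \cdot \frac{1}{52} \cdot 2600\right) \frac{1}{136} = \left(-69 + \frac{25}{9}\right) \frac{1}{136} = \left(- \frac{596}{9}\right) \frac{1}{136} = - \frac{149}{306}$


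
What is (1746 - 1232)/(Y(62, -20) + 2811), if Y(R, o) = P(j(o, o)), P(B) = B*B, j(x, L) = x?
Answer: 514/3211 ≈ 0.16007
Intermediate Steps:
P(B) = B²
Y(R, o) = o²
(1746 - 1232)/(Y(62, -20) + 2811) = (1746 - 1232)/((-20)² + 2811) = 514/(400 + 2811) = 514/3211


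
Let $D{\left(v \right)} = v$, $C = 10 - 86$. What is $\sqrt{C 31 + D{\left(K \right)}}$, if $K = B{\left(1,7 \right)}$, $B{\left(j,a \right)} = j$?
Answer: $i \sqrt{2355} \approx 48.528 i$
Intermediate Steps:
$K = 1$
$C = -76$ ($C = 10 - 86 = -76$)
$\sqrt{C 31 + D{\left(K \right)}} = \sqrt{\left(-76\right) 31 + 1} = \sqrt{-2356 + 1} = \sqrt{-2355} = i \sqrt{2355}$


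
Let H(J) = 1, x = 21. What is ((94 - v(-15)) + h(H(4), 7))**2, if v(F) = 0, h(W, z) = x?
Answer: 13225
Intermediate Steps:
h(W, z) = 21
((94 - v(-15)) + h(H(4), 7))**2 = ((94 - 1*0) + 21)**2 = ((94 + 0) + 21)**2 = (94 + 21)**2 = 115**2 = 13225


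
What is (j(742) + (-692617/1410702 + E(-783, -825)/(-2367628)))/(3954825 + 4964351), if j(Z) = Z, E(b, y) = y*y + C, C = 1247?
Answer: 32574884843507/391976373879609456 ≈ 8.3104e-5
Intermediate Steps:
E(b, y) = 1247 + y² (E(b, y) = y*y + 1247 = y² + 1247 = 1247 + y²)
(j(742) + (-692617/1410702 + E(-783, -825)/(-2367628)))/(3954825 + 4964351) = (742 + (-692617/1410702 + (1247 + (-825)²)/(-2367628)))/(3954825 + 4964351) = (742 + (-692617*1/1410702 + (1247 + 680625)*(-1/2367628)))/8919176 = (742 + (-692617/1410702 + 681872*(-1/2367628)))*(1/8919176) = (742 + (-692617/1410702 - 8972/31153))*(1/8919176) = (742 - 34233915745/43947599406)*(1/8919176) = (32574884843507/43947599406)*(1/8919176) = 32574884843507/391976373879609456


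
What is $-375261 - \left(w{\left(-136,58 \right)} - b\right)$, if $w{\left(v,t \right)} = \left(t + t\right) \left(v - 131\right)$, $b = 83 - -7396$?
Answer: $-336810$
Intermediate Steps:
$b = 7479$ ($b = 83 + 7396 = 7479$)
$w{\left(v,t \right)} = 2 t \left(-131 + v\right)$
$-375261 - \left(w{\left(-136,58 \right)} - b\right) = -375261 - \left(2 \cdot 58 \left(-131 - 136\right) - 7479\right) = -375261 - \left(2 \cdot 58 \left(-267\right) - 7479\right) = -375261 - \left(-30972 - 7479\right) = -375261 - -38451 = -375261 + 38451 = -336810$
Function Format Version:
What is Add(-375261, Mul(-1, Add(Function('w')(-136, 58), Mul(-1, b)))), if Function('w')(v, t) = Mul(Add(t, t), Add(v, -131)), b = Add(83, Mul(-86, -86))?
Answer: -336810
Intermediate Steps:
b = 7479 (b = Add(83, 7396) = 7479)
Function('w')(v, t) = Mul(2, t, Add(-131, v)) (Function('w')(v, t) = Mul(Mul(2, t), Add(-131, v)) = Mul(2, t, Add(-131, v)))
Add(-375261, Mul(-1, Add(Function('w')(-136, 58), Mul(-1, b)))) = Add(-375261, Mul(-1, Add(Mul(2, 58, Add(-131, -136)), Mul(-1, 7479)))) = Add(-375261, Mul(-1, Add(Mul(2, 58, -267), -7479))) = Add(-375261, Mul(-1, Add(-30972, -7479))) = Add(-375261, Mul(-1, -38451)) = Add(-375261, 38451) = -336810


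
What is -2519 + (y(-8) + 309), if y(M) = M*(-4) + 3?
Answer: -2175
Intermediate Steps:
y(M) = 3 - 4*M (y(M) = -4*M + 3 = 3 - 4*M)
-2519 + (y(-8) + 309) = -2519 + ((3 - 4*(-8)) + 309) = -2519 + ((3 + 32) + 309) = -2519 + (35 + 309) = -2519 + 344 = -2175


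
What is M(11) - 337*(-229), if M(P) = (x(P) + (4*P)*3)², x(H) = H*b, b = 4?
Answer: 108149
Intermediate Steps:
x(H) = 4*H (x(H) = H*4 = 4*H)
M(P) = 256*P² (M(P) = (4*P + (4*P)*3)² = (4*P + 12*P)² = (16*P)² = 256*P²)
M(11) - 337*(-229) = 256*11² - 337*(-229) = 256*121 + 77173 = 30976 + 77173 = 108149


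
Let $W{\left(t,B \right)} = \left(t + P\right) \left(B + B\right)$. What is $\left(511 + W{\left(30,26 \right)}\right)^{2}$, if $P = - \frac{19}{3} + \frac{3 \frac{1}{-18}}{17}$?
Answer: $\frac{7885262401}{2601} \approx 3.0316 \cdot 10^{6}$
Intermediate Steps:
$P = - \frac{647}{102}$ ($P = \left(-19\right) \frac{1}{3} + 3 \left(- \frac{1}{18}\right) \frac{1}{17} = - \frac{19}{3} - \frac{1}{102} = - \frac{647}{102} \approx -6.3431$)
$W{\left(t,B \right)} = 2 B \left(- \frac{647}{102} + t\right)$ ($W{\left(t,B \right)} = \left(t - \frac{647}{102}\right) \left(B + B\right) = \left(- \frac{647}{102} + t\right) 2 B = 2 B \left(- \frac{647}{102} + t\right)$)
$\left(511 + W{\left(30,26 \right)}\right)^{2} = \left(511 + \frac{1}{51} \cdot 26 \left(-647 + 102 \cdot 30\right)\right)^{2} = \left(511 + \frac{1}{51} \cdot 26 \left(-647 + 3060\right)\right)^{2} = \left(511 + \frac{1}{51} \cdot 26 \cdot 2413\right)^{2} = \left(511 + \frac{62738}{51}\right)^{2} = \left(\frac{88799}{51}\right)^{2} = \frac{7885262401}{2601}$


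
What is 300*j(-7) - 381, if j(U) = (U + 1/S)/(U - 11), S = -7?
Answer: -5501/21 ≈ -261.95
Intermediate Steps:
j(U) = (-1/7 + U)/(-11 + U) (j(U) = (U + 1/(-7))/(U - 11) = (U - 1/7)/(-11 + U) = (-1/7 + U)/(-11 + U))
300*j(-7) - 381 = 300*((-1/7 - 7)/(-11 - 7)) - 381 = 300*(-50/7/(-18)) - 381 = 300*(-1/18*(-50/7)) - 381 = 300*(25/63) - 381 = 2500/21 - 381 = -5501/21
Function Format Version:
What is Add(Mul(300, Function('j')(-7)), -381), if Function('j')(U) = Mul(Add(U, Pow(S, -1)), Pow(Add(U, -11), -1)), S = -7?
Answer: Rational(-5501, 21) ≈ -261.95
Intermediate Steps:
Function('j')(U) = Mul(Pow(Add(-11, U), -1), Add(Rational(-1, 7), U)) (Function('j')(U) = Mul(Add(U, Pow(-7, -1)), Pow(Add(U, -11), -1)) = Mul(Add(U, Rational(-1, 7)), Pow(Add(-11, U), -1)) = Mul(Add(Rational(-1, 7), U), Pow(Add(-11, U), -1)) = Mul(Pow(Add(-11, U), -1), Add(Rational(-1, 7), U)))
Add(Mul(300, Function('j')(-7)), -381) = Add(Mul(300, Mul(Pow(Add(-11, -7), -1), Add(Rational(-1, 7), -7))), -381) = Add(Mul(300, Mul(Pow(-18, -1), Rational(-50, 7))), -381) = Add(Mul(300, Mul(Rational(-1, 18), Rational(-50, 7))), -381) = Add(Mul(300, Rational(25, 63)), -381) = Add(Rational(2500, 21), -381) = Rational(-5501, 21)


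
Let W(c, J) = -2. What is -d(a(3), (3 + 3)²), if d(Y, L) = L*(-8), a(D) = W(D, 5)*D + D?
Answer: 288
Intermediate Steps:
a(D) = -D (a(D) = -2*D + D = -D)
d(Y, L) = -8*L
-d(a(3), (3 + 3)²) = -(-8)*(3 + 3)² = -(-8)*6² = -(-8)*36 = -1*(-288) = 288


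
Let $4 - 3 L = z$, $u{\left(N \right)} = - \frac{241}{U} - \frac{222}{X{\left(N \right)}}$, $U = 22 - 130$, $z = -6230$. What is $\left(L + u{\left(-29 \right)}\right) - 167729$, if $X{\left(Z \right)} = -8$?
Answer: $- \frac{8943535}{54} \approx -1.6562 \cdot 10^{5}$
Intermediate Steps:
$U = -108$
$u{\left(N \right)} = \frac{1619}{54}$ ($u{\left(N \right)} = - \frac{241}{-108} - \frac{222}{-8} = \left(-241\right) \left(- \frac{1}{108}\right) - - \frac{111}{4} = \frac{241}{108} + \frac{111}{4} = \frac{1619}{54}$)
$L = 2078$ ($L = \frac{4}{3} - - \frac{6230}{3} = \frac{4}{3} + \frac{6230}{3} = 2078$)
$\left(L + u{\left(-29 \right)}\right) - 167729 = \left(2078 + \frac{1619}{54}\right) - 167729 = \frac{113831}{54} - 167729 = - \frac{8943535}{54}$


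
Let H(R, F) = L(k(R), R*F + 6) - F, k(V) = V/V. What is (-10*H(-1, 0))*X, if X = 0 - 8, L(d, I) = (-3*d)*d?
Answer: -240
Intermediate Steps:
k(V) = 1
L(d, I) = -3*d²
X = -8
H(R, F) = -3 - F (H(R, F) = -3*1² - F = -3*1 - F = -3 - F)
(-10*H(-1, 0))*X = -10*(-3 - 1*0)*(-8) = -10*(-3 + 0)*(-8) = -10*(-3)*(-8) = 30*(-8) = -240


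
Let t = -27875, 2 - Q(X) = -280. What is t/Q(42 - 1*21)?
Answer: -27875/282 ≈ -98.848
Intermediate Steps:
Q(X) = 282 (Q(X) = 2 - 1*(-280) = 2 + 280 = 282)
t/Q(42 - 1*21) = -27875/282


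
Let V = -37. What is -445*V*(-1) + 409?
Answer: -16056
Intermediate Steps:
-445*V*(-1) + 409 = -(-16465)*(-1) + 409 = -445*37 + 409 = -16465 + 409 = -16056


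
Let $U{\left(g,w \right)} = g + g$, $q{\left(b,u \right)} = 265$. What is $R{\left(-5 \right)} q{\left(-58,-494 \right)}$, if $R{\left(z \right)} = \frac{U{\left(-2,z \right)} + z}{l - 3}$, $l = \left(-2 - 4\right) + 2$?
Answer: $\frac{2385}{7} \approx 340.71$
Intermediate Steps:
$l = -4$ ($l = -6 + 2 = -4$)
$U{\left(g,w \right)} = 2 g$
$R{\left(z \right)} = \frac{4}{7} - \frac{z}{7}$ ($R{\left(z \right)} = \frac{2 \left(-2\right) + z}{-4 - 3} = \frac{-4 + z}{-7} = \left(-4 + z\right) \left(- \frac{1}{7}\right) = \frac{4}{7} - \frac{z}{7}$)
$R{\left(-5 \right)} q{\left(-58,-494 \right)} = \left(\frac{4}{7} - - \frac{5}{7}\right) 265 = \left(\frac{4}{7} + \frac{5}{7}\right) 265 = \frac{9}{7} \cdot 265 = \frac{2385}{7}$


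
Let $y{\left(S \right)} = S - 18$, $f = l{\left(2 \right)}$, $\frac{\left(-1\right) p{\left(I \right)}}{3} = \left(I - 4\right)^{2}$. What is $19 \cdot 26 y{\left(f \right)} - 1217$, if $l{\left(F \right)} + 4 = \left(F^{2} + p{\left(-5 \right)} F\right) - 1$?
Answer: $-250687$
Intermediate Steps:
$p{\left(I \right)} = - 3 \left(-4 + I\right)^{2}$ ($p{\left(I \right)} = - 3 \left(I - 4\right)^{2} = - 3 \left(-4 + I\right)^{2}$)
$l{\left(F \right)} = -5 + F^{2} - 243 F$ ($l{\left(F \right)} = -4 - \left(1 - F^{2} - - 3 \left(-4 - 5\right)^{2} F\right) = -4 - \left(1 - F^{2} - - 3 \left(-9\right)^{2} F\right) = -4 - \left(1 - F^{2} - \left(-3\right) 81 F\right) = -4 - \left(1 - F^{2} + 243 F\right) = -5 + F^{2} - 243 F$)
$f = -487$ ($f = -5 + 2^{2} - 486 = -5 + 4 - 486 = -487$)
$y{\left(S \right)} = -18 + S$ ($y{\left(S \right)} = S - 18 = -18 + S$)
$19 \cdot 26 y{\left(f \right)} - 1217 = 19 \cdot 26 \left(-18 - 487\right) - 1217 = 494 \left(-505\right) - 1217 = -249470 - 1217 = -250687$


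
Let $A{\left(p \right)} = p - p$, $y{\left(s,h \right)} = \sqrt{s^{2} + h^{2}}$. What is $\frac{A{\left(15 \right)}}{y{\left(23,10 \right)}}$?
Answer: $0$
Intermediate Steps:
$y{\left(s,h \right)} = \sqrt{h^{2} + s^{2}}$
$A{\left(p \right)} = 0$
$\frac{A{\left(15 \right)}}{y{\left(23,10 \right)}} = \frac{0}{\sqrt{10^{2} + 23^{2}}} = \frac{0}{\sqrt{100 + 529}} = \frac{0}{\sqrt{629}} = 0 \frac{\sqrt{629}}{629} = 0$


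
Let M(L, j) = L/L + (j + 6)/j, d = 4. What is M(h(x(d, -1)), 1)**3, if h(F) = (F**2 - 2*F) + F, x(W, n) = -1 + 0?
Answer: 512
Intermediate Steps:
x(W, n) = -1
h(F) = F**2 - F
M(L, j) = 1 + (6 + j)/j
M(h(x(d, -1)), 1)**3 = (2 + 6/1)**3 = (2 + 6*1)**3 = (2 + 6)**3 = 8**3 = 512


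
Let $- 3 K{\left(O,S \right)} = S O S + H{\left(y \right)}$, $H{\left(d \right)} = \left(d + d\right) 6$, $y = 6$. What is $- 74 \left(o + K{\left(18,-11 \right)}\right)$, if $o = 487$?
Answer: $19462$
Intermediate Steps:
$H{\left(d \right)} = 12 d$ ($H{\left(d \right)} = 2 d 6 = 12 d$)
$K{\left(O,S \right)} = -24 - \frac{O S^{2}}{3}$ ($K{\left(O,S \right)} = - \frac{S O S + 12 \cdot 6}{3} = - \frac{O S S + 72}{3} = - \frac{O S^{2} + 72}{3} = - \frac{72 + O S^{2}}{3} = -24 - \frac{O S^{2}}{3}$)
$- 74 \left(o + K{\left(18,-11 \right)}\right) = - 74 \left(487 - \left(24 + 6 \left(-11\right)^{2}\right)\right) = - 74 \left(487 - \left(24 + 6 \cdot 121\right)\right) = - 74 \left(487 - 750\right) = \left(-74\right) \left(-263\right) = 19462$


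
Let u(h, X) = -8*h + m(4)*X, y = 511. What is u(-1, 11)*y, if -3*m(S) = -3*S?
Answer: 26572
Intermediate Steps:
m(S) = S (m(S) = -(-1)*S = S)
u(h, X) = -8*h + 4*X
u(-1, 11)*y = (-8*(-1) + 4*11)*511 = (8 + 44)*511 = 52*511 = 26572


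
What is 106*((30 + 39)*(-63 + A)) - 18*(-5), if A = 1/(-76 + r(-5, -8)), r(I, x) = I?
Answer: -12441122/27 ≈ -4.6078e+5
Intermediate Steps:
A = -1/81 (A = 1/(-76 - 5) = 1/(-81) = -1/81 ≈ -0.012346)
106*((30 + 39)*(-63 + A)) - 18*(-5) = 106*((30 + 39)*(-63 - 1/81)) - 18*(-5) = 106*(69*(-5104/81)) + 90 = 106*(-117392/27) + 90 = -12443552/27 + 90 = -12441122/27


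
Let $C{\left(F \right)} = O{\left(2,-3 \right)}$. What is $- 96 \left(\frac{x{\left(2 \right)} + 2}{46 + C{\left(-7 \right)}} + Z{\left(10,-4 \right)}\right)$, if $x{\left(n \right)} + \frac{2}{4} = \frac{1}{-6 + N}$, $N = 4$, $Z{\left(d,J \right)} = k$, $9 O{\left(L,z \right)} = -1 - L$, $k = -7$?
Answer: $\frac{91776}{137} \approx 669.9$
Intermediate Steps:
$O{\left(L,z \right)} = - \frac{1}{9} - \frac{L}{9}$ ($O{\left(L,z \right)} = \frac{-1 - L}{9} = - \frac{1}{9} - \frac{L}{9}$)
$Z{\left(d,J \right)} = -7$
$C{\left(F \right)} = - \frac{1}{3}$ ($C{\left(F \right)} = - \frac{1}{9} - \frac{2}{9} = - \frac{1}{3}$)
$x{\left(n \right)} = -1$ ($x{\left(n \right)} = - \frac{1}{2} + \frac{1}{-6 + 4} = - \frac{1}{2} + \frac{1}{-2} = - \frac{1}{2} - \frac{1}{2} = -1$)
$- 96 \left(\frac{x{\left(2 \right)} + 2}{46 + C{\left(-7 \right)}} + Z{\left(10,-4 \right)}\right) = - 96 \left(\frac{-1 + 2}{46 - \frac{1}{3}} - 7\right) = - 96 \left(1 \frac{1}{\frac{137}{3}} - 7\right) = - 96 \left(1 \cdot \frac{3}{137} - 7\right) = - 96 \left(\frac{3}{137} - 7\right) = \left(-96\right) \left(- \frac{956}{137}\right) = \frac{91776}{137}$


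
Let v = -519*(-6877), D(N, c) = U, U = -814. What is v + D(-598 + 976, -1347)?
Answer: 3568349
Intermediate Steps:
D(N, c) = -814
v = 3569163
v + D(-598 + 976, -1347) = 3569163 - 814 = 3568349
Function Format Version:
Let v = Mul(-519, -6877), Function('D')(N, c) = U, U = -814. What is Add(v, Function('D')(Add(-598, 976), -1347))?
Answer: 3568349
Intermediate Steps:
Function('D')(N, c) = -814
v = 3569163
Add(v, Function('D')(Add(-598, 976), -1347)) = Add(3569163, -814) = 3568349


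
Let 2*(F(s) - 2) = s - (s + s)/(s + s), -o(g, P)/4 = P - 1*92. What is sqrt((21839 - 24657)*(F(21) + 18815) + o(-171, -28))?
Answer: I*sqrt(53054006) ≈ 7283.8*I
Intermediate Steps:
o(g, P) = 368 - 4*P (o(g, P) = -4*(P - 1*92) = -4*(P - 92) = -4*(-92 + P) = 368 - 4*P)
F(s) = 3/2 + s/2 (F(s) = 2 + (s - (s + s)/(s + s))/2 = 2 + (s - 2*s/(2*s))/2 = 2 + (s - 2*s*1/(2*s))/2 = 2 + (s - 1*1)/2 = 2 + (s - 1)/2 = 2 + (-1 + s)/2 = 2 + (-1/2 + s/2) = 3/2 + s/2)
sqrt((21839 - 24657)*(F(21) + 18815) + o(-171, -28)) = sqrt((21839 - 24657)*((3/2 + (1/2)*21) + 18815) + (368 - 4*(-28))) = sqrt(-2818*((3/2 + 21/2) + 18815) + (368 + 112)) = sqrt(-2818*(12 + 18815) + 480) = sqrt(-2818*18827 + 480) = sqrt(-53054486 + 480) = sqrt(-53054006) = I*sqrt(53054006)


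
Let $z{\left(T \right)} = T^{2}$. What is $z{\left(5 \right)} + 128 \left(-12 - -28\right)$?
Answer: $2073$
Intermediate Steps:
$z{\left(5 \right)} + 128 \left(-12 - -28\right) = 5^{2} + 128 \left(-12 - -28\right) = 25 + 128 \left(-12 + 28\right) = 25 + 128 \cdot 16 = 25 + 2048 = 2073$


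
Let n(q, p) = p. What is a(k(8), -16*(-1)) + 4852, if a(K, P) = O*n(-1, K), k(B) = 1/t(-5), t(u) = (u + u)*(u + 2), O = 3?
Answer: 48521/10 ≈ 4852.1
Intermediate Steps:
t(u) = 2*u*(2 + u) (t(u) = (2*u)*(2 + u) = 2*u*(2 + u))
k(B) = 1/30 (k(B) = 1/(2*(-5)*(2 - 5)) = 1/(2*(-5)*(-3)) = 1/30)
a(K, P) = 3*K
a(k(8), -16*(-1)) + 4852 = 3*(1/30) + 4852 = ⅒ + 4852 = 48521/10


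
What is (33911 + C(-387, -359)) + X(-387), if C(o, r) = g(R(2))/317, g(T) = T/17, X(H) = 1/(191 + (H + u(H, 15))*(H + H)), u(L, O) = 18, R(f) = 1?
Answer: 52228367170249/1540160033 ≈ 33911.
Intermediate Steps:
X(H) = 1/(191 + 2*H*(18 + H)) (X(H) = 1/(191 + (H + 18)*(H + H)) = 1/(191 + (18 + H)*(2*H)) = 1/(191 + 2*H*(18 + H)))
g(T) = T/17 (g(T) = T*(1/17) = T/17)
C(o, r) = 1/5389 (C(o, r) = ((1/17)*1)/317 = (1/17)*(1/317) = 1/5389)
(33911 + C(-387, -359)) + X(-387) = (33911 + 1/5389) + 1/(191 + 2*(-387)² + 36*(-387)) = 182746380/5389 + 1/(191 + 2*149769 - 13932) = 182746380/5389 + 1/(191 + 299538 - 13932) = 182746380/5389 + 1/285797 = 52228367170249/1540160033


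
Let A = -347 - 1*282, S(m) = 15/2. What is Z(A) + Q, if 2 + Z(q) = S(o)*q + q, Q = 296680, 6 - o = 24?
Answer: 582663/2 ≈ 2.9133e+5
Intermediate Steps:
o = -18 (o = 6 - 1*24 = 6 - 24 = -18)
S(m) = 15/2 (S(m) = 15*(½) = 15/2)
A = -629 (A = -347 - 282 = -629)
Z(q) = -2 + 17*q/2 (Z(q) = -2 + (15*q/2 + q) = -2 + 17*q/2)
Z(A) + Q = (-2 + (17/2)*(-629)) + 296680 = (-2 - 10693/2) + 296680 = -10697/2 + 296680 = 582663/2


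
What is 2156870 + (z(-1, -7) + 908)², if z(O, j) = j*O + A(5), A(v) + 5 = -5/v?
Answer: 2983151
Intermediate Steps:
A(v) = -5 - 5/v
z(O, j) = -6 + O*j (z(O, j) = j*O + (-5 - 5/5) = O*j + (-5 - 5*⅕) = O*j + (-5 - 1) = O*j - 6 = -6 + O*j)
2156870 + (z(-1, -7) + 908)² = 2156870 + ((-6 - 1*(-7)) + 908)² = 2156870 + ((-6 + 7) + 908)² = 2156870 + (1 + 908)² = 2156870 + 909² = 2156870 + 826281 = 2983151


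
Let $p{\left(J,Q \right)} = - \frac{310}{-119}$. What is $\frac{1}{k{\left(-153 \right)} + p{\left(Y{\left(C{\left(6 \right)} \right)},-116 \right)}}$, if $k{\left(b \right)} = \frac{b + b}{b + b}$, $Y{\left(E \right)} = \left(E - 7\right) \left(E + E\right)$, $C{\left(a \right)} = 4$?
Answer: $\frac{119}{429} \approx 0.27739$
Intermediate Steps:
$Y{\left(E \right)} = 2 E \left(-7 + E\right)$ ($Y{\left(E \right)} = \left(-7 + E\right) 2 E = 2 E \left(-7 + E\right)$)
$p{\left(J,Q \right)} = \frac{310}{119}$ ($p{\left(J,Q \right)} = \left(-310\right) \left(- \frac{1}{119}\right) = \frac{310}{119}$)
$k{\left(b \right)} = 1$ ($k{\left(b \right)} = \frac{2 b}{2 b} = 2 b \frac{1}{2 b} = 1$)
$\frac{1}{k{\left(-153 \right)} + p{\left(Y{\left(C{\left(6 \right)} \right)},-116 \right)}} = \frac{1}{1 + \frac{310}{119}} = \frac{1}{\frac{429}{119}} = \frac{119}{429}$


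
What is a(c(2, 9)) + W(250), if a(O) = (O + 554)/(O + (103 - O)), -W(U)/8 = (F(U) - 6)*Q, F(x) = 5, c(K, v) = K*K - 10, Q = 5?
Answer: 4668/103 ≈ 45.320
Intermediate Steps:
c(K, v) = -10 + K² (c(K, v) = K² - 10 = -10 + K²)
W(U) = 40 (W(U) = -8*(5 - 6)*5 = -(-8)*5 = -8*(-5) = 40)
a(O) = 554/103 + O/103 (a(O) = (554 + O)/103 = (554 + O)*(1/103) = 554/103 + O/103)
a(c(2, 9)) + W(250) = (554/103 + (-10 + 2²)/103) + 40 = (554/103 + (-10 + 4)/103) + 40 = (554/103 + (1/103)*(-6)) + 40 = (554/103 - 6/103) + 40 = 548/103 + 40 = 4668/103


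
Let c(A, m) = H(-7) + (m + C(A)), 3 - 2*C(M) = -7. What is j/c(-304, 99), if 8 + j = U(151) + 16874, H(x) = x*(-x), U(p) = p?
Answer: 1547/5 ≈ 309.40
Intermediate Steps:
C(M) = 5 (C(M) = 3/2 - ½*(-7) = 3/2 + 7/2 = 5)
H(x) = -x²
c(A, m) = -44 + m (c(A, m) = -1*(-7)² + (m + 5) = -1*49 + (5 + m) = -49 + (5 + m) = -44 + m)
j = 17017 (j = -8 + (151 + 16874) = -8 + 17025 = 17017)
j/c(-304, 99) = 17017/(-44 + 99) = 17017/55 = 17017*(1/55) = 1547/5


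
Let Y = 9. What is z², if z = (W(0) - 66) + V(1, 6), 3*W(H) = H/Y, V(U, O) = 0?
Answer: 4356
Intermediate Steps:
W(H) = H/27 (W(H) = (H/9)/3 = H/27)
z = -66 (z = ((1/27)*0 - 66) + 0 = (0 - 66) + 0 = -66 + 0 = -66)
z² = (-66)² = 4356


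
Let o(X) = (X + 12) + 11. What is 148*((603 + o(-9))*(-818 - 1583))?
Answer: -219249716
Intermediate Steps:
o(X) = 23 + X (o(X) = (12 + X) + 11 = 23 + X)
148*((603 + o(-9))*(-818 - 1583)) = 148*((603 + (23 - 9))*(-818 - 1583)) = 148*((603 + 14)*(-2401)) = 148*(617*(-2401)) = 148*(-1481417) = -219249716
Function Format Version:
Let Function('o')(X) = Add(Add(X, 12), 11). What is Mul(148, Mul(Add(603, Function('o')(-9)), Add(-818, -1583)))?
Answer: -219249716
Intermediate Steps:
Function('o')(X) = Add(23, X) (Function('o')(X) = Add(Add(12, X), 11) = Add(23, X))
Mul(148, Mul(Add(603, Function('o')(-9)), Add(-818, -1583))) = Mul(148, Mul(Add(603, Add(23, -9)), Add(-818, -1583))) = Mul(148, Mul(Add(603, 14), -2401)) = Mul(148, Mul(617, -2401)) = Mul(148, -1481417) = -219249716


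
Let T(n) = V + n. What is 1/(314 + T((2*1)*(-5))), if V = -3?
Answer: 1/301 ≈ 0.0033223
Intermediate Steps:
T(n) = -3 + n
1/(314 + T((2*1)*(-5))) = 1/(314 + (-3 + (2*1)*(-5))) = 1/(314 + (-3 + 2*(-5))) = 1/(314 + (-3 - 10)) = 1/(314 - 13) = 1/301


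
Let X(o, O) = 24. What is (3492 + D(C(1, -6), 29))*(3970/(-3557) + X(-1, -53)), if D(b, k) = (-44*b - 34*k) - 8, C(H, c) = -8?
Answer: 231984300/3557 ≈ 65219.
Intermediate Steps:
D(b, k) = -8 - 44*b - 34*k
(3492 + D(C(1, -6), 29))*(3970/(-3557) + X(-1, -53)) = (3492 + (-8 - 44*(-8) - 34*29))*(3970/(-3557) + 24) = (3492 + (-8 + 352 - 986))*(3970*(-1/3557) + 24) = (3492 - 642)*(-3970/3557 + 24) = 2850*(81398/3557) = 231984300/3557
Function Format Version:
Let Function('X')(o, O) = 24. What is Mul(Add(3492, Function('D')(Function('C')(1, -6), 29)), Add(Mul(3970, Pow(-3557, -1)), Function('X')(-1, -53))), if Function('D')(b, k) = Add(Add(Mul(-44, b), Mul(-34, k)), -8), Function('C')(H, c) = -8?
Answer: Rational(231984300, 3557) ≈ 65219.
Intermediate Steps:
Function('D')(b, k) = Add(-8, Mul(-44, b), Mul(-34, k))
Mul(Add(3492, Function('D')(Function('C')(1, -6), 29)), Add(Mul(3970, Pow(-3557, -1)), Function('X')(-1, -53))) = Mul(Add(3492, Add(-8, Mul(-44, -8), Mul(-34, 29))), Add(Mul(3970, Pow(-3557, -1)), 24)) = Mul(Add(3492, Add(-8, 352, -986)), Add(Mul(3970, Rational(-1, 3557)), 24)) = Mul(Add(3492, -642), Add(Rational(-3970, 3557), 24)) = Mul(2850, Rational(81398, 3557)) = Rational(231984300, 3557)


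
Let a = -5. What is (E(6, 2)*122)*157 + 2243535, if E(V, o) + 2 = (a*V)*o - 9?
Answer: 883601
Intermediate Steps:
E(V, o) = -11 - 5*V*o (E(V, o) = -2 + ((-5*V)*o - 9) = -2 + (-5*V*o - 9) = -2 + (-9 - 5*V*o) = -11 - 5*V*o)
(E(6, 2)*122)*157 + 2243535 = ((-11 - 5*6*2)*122)*157 + 2243535 = ((-11 - 60)*122)*157 + 2243535 = -71*122*157 + 2243535 = -8662*157 + 2243535 = -1359934 + 2243535 = 883601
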